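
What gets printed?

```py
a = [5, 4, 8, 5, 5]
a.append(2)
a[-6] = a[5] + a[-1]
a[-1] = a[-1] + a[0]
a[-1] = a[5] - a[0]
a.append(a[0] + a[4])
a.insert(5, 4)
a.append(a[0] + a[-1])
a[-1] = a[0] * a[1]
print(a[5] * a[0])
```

16

append 2 → [5, 4, 8, 5, 5, 2]
a[-6] = a[5]+a[-1] = 2+2 = 4 → [4, 4, 8, 5, 5, 2]
a[-1] = a[-1]+a[0] = 2+4 = 6 → [4, 4, 8, 5, 5, 6]
a[-1] = a[5]-a[0] = 6-4 = 2 → [4, 4, 8, 5, 5, 2]
append a[0]+a[4] = 4+5 = 9 → [4, 4, 8, 5, 5, 2, 9]
insert 4 at 5 → [4, 4, 8, 5, 5, 4, 2, 9]
append a[0]+a[-1] = 4+9 = 13 → [4, 4, 8, 5, 5, 4, 2, 9, 13]
a[-1] = a[0]*a[1] = 4*4 = 16 → [4, 4, 8, 5, 5, 4, 2, 9, 16]
a[5]*a[0] = 4*4 = 16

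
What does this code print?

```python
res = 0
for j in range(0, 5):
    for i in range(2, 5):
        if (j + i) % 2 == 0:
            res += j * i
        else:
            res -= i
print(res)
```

27

j=0,i=2: even sum, res = 0+0 = 0
j=0,i=3: odd sum, res = 0-3 = -3
j=0,i=4: even sum, res = (-3)+0 = -3
j=1,i=2: odd sum, res = (-3)-2 = -5
j=1,i=3: even sum, res = (-5)+3 = -2
j=1,i=4: odd sum, res = (-2)-4 = -6
j=2,i=2: even sum, res = (-6)+4 = -2
j=2,i=3: odd sum, res = (-2)-3 = -5
j=2,i=4: even sum, res = (-5)+8 = 3
j=3,i=2: odd sum, res = 3-2 = 1
j=3,i=3: even sum, res = 1+9 = 10
j=3,i=4: odd sum, res = 10-4 = 6
j=4,i=2: even sum, res = 6+8 = 14
j=4,i=3: odd sum, res = 14-3 = 11
j=4,i=4: even sum, res = 11+16 = 27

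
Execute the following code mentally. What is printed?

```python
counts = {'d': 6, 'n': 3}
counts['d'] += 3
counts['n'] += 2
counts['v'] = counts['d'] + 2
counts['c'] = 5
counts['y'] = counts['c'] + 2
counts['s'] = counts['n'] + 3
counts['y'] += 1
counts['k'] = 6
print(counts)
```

{'d': 9, 'n': 5, 'v': 11, 'c': 5, 'y': 8, 's': 8, 'k': 6}

counts['d'] = 6+3 = 9 → {'d': 9, 'n': 3}
counts['n'] = 3+2 = 5 → {'d': 9, 'n': 5}
counts['v'] = counts['d']+2 = 11 → {'d': 9, 'n': 5, 'v': 11}
counts['c'] = 5 → {'d': 9, 'n': 5, 'v': 11, 'c': 5}
counts['y'] = counts['c']+2 = 7 → {'d': 9, 'n': 5, 'v': 11, 'c': 5, 'y': 7}
counts['s'] = counts['n']+3 = 8 → {'d': 9, 'n': 5, 'v': 11, 'c': 5, 'y': 7, 's': 8}
counts['y'] = 7+1 = 8 → {'d': 9, 'n': 5, 'v': 11, 'c': 5, 'y': 8, 's': 8}
counts['k'] = 6 → {'d': 9, 'n': 5, 'v': 11, 'c': 5, 'y': 8, 's': 8, 'k': 6}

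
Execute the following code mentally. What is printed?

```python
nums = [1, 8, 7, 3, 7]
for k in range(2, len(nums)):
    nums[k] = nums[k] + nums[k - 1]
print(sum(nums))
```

k=2: nums[2] = 7+8 = 15 → [1, 8, 15, 3, 7]
k=3: nums[3] = 3+15 = 18 → [1, 8, 15, 18, 7]
k=4: nums[4] = 7+18 = 25 → [1, 8, 15, 18, 25]
sum = 67

67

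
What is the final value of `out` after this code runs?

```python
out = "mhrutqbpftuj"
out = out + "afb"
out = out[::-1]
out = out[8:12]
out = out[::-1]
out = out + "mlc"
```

+ 'afb' → 'mhrutqbpftujafb'
reverse → 'bfajutfpbqturhm'
slice [8:12] → 'bqtu'
reverse → 'utqb'
+ 'mlc' → 'utqbmlc'

'utqbmlc'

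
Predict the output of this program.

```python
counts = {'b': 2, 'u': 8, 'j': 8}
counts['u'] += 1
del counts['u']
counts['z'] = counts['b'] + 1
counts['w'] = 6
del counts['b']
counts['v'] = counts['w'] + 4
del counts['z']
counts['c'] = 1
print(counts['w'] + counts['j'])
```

counts['u'] = 8+1 = 9 → {'b': 2, 'u': 9, 'j': 8}
del 'u' → {'b': 2, 'j': 8}
counts['z'] = counts['b']+1 = 3 → {'b': 2, 'j': 8, 'z': 3}
counts['w'] = 6 → {'b': 2, 'j': 8, 'z': 3, 'w': 6}
del 'b' → {'j': 8, 'z': 3, 'w': 6}
counts['v'] = counts['w']+4 = 10 → {'j': 8, 'z': 3, 'w': 6, 'v': 10}
del 'z' → {'j': 8, 'w': 6, 'v': 10}
counts['c'] = 1 → {'j': 8, 'w': 6, 'v': 10, 'c': 1}
counts['w']+counts['j'] = 6+8 = 14

14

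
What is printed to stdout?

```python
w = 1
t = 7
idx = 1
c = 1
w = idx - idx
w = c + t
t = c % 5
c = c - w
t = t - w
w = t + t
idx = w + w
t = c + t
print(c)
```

-7

w = 1-1 = 0
w = 1+7 = 8
t = 1%5 = 1
c = 1-8 = -7
t = 1-8 = -7
w = (-7)+(-7) = -14
idx = (-14)+(-14) = -28
t = (-7)+(-7) = -14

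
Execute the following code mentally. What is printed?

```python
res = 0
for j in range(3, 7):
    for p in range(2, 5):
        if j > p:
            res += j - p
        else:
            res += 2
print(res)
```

j=3,p=2: 3>2, res = 0+1 = 1
j=3,p=3: not 3>3, res = 1+2 = 3
j=3,p=4: not 3>4, res = 3+2 = 5
j=4,p=2: 4>2, res = 5+2 = 7
j=4,p=3: 4>3, res = 7+1 = 8
j=4,p=4: not 4>4, res = 8+2 = 10
j=5,p=2: 5>2, res = 10+3 = 13
j=5,p=3: 5>3, res = 13+2 = 15
j=5,p=4: 5>4, res = 15+1 = 16
j=6,p=2: 6>2, res = 16+4 = 20
j=6,p=3: 6>3, res = 20+3 = 23
j=6,p=4: 6>4, res = 23+2 = 25

25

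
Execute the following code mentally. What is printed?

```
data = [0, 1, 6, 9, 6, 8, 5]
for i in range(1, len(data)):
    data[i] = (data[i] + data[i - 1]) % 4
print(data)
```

i=1: data[1] = (1+0)%4 = 1 → [0, 1, 6, 9, 6, 8, 5]
i=2: data[2] = (6+1)%4 = 3 → [0, 1, 3, 9, 6, 8, 5]
i=3: data[3] = (9+3)%4 = 0 → [0, 1, 3, 0, 6, 8, 5]
i=4: data[4] = (6+0)%4 = 2 → [0, 1, 3, 0, 2, 8, 5]
i=5: data[5] = (8+2)%4 = 2 → [0, 1, 3, 0, 2, 2, 5]
i=6: data[6] = (5+2)%4 = 3 → [0, 1, 3, 0, 2, 2, 3]

[0, 1, 3, 0, 2, 2, 3]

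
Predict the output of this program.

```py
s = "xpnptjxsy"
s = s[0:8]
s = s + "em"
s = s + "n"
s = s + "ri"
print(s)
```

xpnptjxsemnri

slice [0:8] → 'xpnptjxs'
+ 'em' → 'xpnptjxsem'
+ 'n' → 'xpnptjxsemn'
+ 'ri' → 'xpnptjxsemnri'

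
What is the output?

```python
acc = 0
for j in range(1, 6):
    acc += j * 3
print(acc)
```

45

j=1: acc = 0+1*3 = 3
j=2: acc = 3+2*3 = 9
j=3: acc = 9+3*3 = 18
j=4: acc = 18+4*3 = 30
j=5: acc = 30+5*3 = 45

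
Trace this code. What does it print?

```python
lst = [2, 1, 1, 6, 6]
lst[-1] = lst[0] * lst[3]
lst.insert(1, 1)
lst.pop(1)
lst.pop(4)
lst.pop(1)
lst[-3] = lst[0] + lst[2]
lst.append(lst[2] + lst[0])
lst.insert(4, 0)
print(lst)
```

[8, 1, 6, 14, 0]

lst[-1] = lst[0]*lst[3] = 2*6 = 12 → [2, 1, 1, 6, 12]
insert 1 at 1 → [2, 1, 1, 1, 6, 12]
pop(1) removes 1 → [2, 1, 1, 6, 12]
pop(4) removes 12 → [2, 1, 1, 6]
pop(1) removes 1 → [2, 1, 6]
lst[-3] = lst[0]+lst[2] = 2+6 = 8 → [8, 1, 6]
append lst[2]+lst[0] = 6+8 = 14 → [8, 1, 6, 14]
insert 0 at 4 → [8, 1, 6, 14, 0]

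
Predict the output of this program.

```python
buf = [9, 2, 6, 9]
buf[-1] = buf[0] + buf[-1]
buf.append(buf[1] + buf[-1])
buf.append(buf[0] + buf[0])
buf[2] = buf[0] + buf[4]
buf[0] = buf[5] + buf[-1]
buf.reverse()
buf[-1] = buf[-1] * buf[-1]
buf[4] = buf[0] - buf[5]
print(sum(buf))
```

103

buf[-1] = buf[0]+buf[-1] = 9+9 = 18 → [9, 2, 6, 18]
append buf[1]+buf[-1] = 2+18 = 20 → [9, 2, 6, 18, 20]
append buf[0]+buf[0] = 9+9 = 18 → [9, 2, 6, 18, 20, 18]
buf[2] = buf[0]+buf[4] = 9+20 = 29 → [9, 2, 29, 18, 20, 18]
buf[0] = buf[5]+buf[-1] = 18+18 = 36 → [36, 2, 29, 18, 20, 18]
reverse → [18, 20, 18, 29, 2, 36]
buf[-1] = buf[-1]*buf[-1] = 36*36 = 1296 → [18, 20, 18, 29, 2, 1296]
buf[4] = buf[0]-buf[5] = 18-1296 = -1278 → [18, 20, 18, 29, -1278, 1296]
sum = 103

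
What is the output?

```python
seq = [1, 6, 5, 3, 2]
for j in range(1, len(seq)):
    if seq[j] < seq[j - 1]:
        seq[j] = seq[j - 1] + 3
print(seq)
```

j=1: 6>=1, unchanged → [1, 6, 5, 3, 2]
j=2: 5<6, seq[2] = 6+3 = 9 → [1, 6, 9, 3, 2]
j=3: 3<9, seq[3] = 9+3 = 12 → [1, 6, 9, 12, 2]
j=4: 2<12, seq[4] = 12+3 = 15 → [1, 6, 9, 12, 15]

[1, 6, 9, 12, 15]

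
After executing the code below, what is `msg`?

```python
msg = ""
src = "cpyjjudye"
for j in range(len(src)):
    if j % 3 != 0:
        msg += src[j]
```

j=0: skip
j=1: add 'p' → 'p'
j=2: add 'y' → 'py'
j=3: skip
j=4: add 'j' → 'pyj'
j=5: add 'u' → 'pyju'
j=6: skip
j=7: add 'y' → 'pyjuy'
j=8: add 'e' → 'pyjuye'

'pyjuye'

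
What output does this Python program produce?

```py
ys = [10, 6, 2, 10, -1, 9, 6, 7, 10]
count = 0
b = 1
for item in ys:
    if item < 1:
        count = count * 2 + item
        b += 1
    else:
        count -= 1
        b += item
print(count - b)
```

item=10: not <1, count = 0-1 = -1; b=11
item=6: not <1, count = (-1)-1 = -2; b=17
item=2: not <1, count = (-2)-1 = -3; b=19
item=10: not <1, count = (-3)-1 = -4; b=29
item=-1: <1, count = (-4)*2+(-1) = -9; b=30
item=9: not <1, count = (-9)-1 = -10; b=39
item=6: not <1, count = (-10)-1 = -11; b=45
item=7: not <1, count = (-11)-1 = -12; b=52
item=10: not <1, count = (-12)-1 = -13; b=62
count-b = (-13)-62 = -75

-75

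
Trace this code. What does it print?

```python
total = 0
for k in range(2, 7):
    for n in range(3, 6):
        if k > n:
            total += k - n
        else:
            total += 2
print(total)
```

k=2,n=3: not 2>3, total = 0+2 = 2
k=2,n=4: not 2>4, total = 2+2 = 4
k=2,n=5: not 2>5, total = 4+2 = 6
k=3,n=3: not 3>3, total = 6+2 = 8
k=3,n=4: not 3>4, total = 8+2 = 10
k=3,n=5: not 3>5, total = 10+2 = 12
k=4,n=3: 4>3, total = 12+1 = 13
k=4,n=4: not 4>4, total = 13+2 = 15
k=4,n=5: not 4>5, total = 15+2 = 17
k=5,n=3: 5>3, total = 17+2 = 19
k=5,n=4: 5>4, total = 19+1 = 20
k=5,n=5: not 5>5, total = 20+2 = 22
k=6,n=3: 6>3, total = 22+3 = 25
k=6,n=4: 6>4, total = 25+2 = 27
k=6,n=5: 6>5, total = 27+1 = 28

28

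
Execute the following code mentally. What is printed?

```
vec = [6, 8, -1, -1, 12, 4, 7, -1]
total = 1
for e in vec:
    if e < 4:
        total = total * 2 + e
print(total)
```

e=6: not <4
e=8: not <4
e=-1: <4, total = 1*2+(-1) = 1
e=-1: <4, total = 1*2+(-1) = 1
e=12: not <4
e=4: not <4
e=7: not <4
e=-1: <4, total = 1*2+(-1) = 1

1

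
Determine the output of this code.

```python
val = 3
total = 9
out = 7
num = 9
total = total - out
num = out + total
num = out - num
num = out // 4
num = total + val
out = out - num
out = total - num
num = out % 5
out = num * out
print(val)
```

total = 9-7 = 2
num = 7+2 = 9
num = 7-9 = -2
num = 7//4 = 1
num = 2+3 = 5
out = 7-5 = 2
out = 2-5 = -3
num = (-3)%5 = 2
out = 2*(-3) = -6

3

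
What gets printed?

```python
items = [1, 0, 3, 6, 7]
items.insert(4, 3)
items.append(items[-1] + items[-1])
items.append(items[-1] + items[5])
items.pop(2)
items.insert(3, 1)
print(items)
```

insert 3 at 4 → [1, 0, 3, 6, 3, 7]
append items[-1]+items[-1] = 7+7 = 14 → [1, 0, 3, 6, 3, 7, 14]
append items[-1]+items[5] = 14+7 = 21 → [1, 0, 3, 6, 3, 7, 14, 21]
pop(2) removes 3 → [1, 0, 6, 3, 7, 14, 21]
insert 1 at 3 → [1, 0, 6, 1, 3, 7, 14, 21]

[1, 0, 6, 1, 3, 7, 14, 21]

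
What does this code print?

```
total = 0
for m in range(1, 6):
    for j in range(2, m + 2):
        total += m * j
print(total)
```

195

m=1,j=2: total = 0+2 = 2
m=2,j=2: total = 2+4 = 6
m=2,j=3: total = 6+6 = 12
m=3,j=2: total = 12+6 = 18
m=3,j=3: total = 18+9 = 27
m=3,j=4: total = 27+12 = 39
m=4,j=2: total = 39+8 = 47
m=4,j=3: total = 47+12 = 59
m=4,j=4: total = 59+16 = 75
m=4,j=5: total = 75+20 = 95
m=5,j=2: total = 95+10 = 105
m=5,j=3: total = 105+15 = 120
m=5,j=4: total = 120+20 = 140
m=5,j=5: total = 140+25 = 165
m=5,j=6: total = 165+30 = 195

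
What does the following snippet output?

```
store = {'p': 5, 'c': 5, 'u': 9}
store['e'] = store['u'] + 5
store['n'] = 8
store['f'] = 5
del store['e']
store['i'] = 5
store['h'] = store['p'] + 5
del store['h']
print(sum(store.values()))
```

37

store['e'] = store['u']+5 = 14 → {'p': 5, 'c': 5, 'u': 9, 'e': 14}
store['n'] = 8 → {'p': 5, 'c': 5, 'u': 9, 'e': 14, 'n': 8}
store['f'] = 5 → {'p': 5, 'c': 5, 'u': 9, 'e': 14, 'n': 8, 'f': 5}
del 'e' → {'p': 5, 'c': 5, 'u': 9, 'n': 8, 'f': 5}
store['i'] = 5 → {'p': 5, 'c': 5, 'u': 9, 'n': 8, 'f': 5, 'i': 5}
store['h'] = store['p']+5 = 10 → {'p': 5, 'c': 5, 'u': 9, 'n': 8, 'f': 5, 'i': 5, 'h': 10}
del 'h' → {'p': 5, 'c': 5, 'u': 9, 'n': 8, 'f': 5, 'i': 5}
sum of values = 37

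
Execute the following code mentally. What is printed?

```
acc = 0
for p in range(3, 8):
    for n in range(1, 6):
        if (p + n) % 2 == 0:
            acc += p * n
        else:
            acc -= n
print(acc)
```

159

p=3,n=1: even sum, acc = 0+3 = 3
p=3,n=2: odd sum, acc = 3-2 = 1
p=3,n=3: even sum, acc = 1+9 = 10
p=3,n=4: odd sum, acc = 10-4 = 6
p=3,n=5: even sum, acc = 6+15 = 21
p=4,n=1: odd sum, acc = 21-1 = 20
p=4,n=2: even sum, acc = 20+8 = 28
p=4,n=3: odd sum, acc = 28-3 = 25
p=4,n=4: even sum, acc = 25+16 = 41
p=4,n=5: odd sum, acc = 41-5 = 36
p=5,n=1: even sum, acc = 36+5 = 41
p=5,n=2: odd sum, acc = 41-2 = 39
p=5,n=3: even sum, acc = 39+15 = 54
p=5,n=4: odd sum, acc = 54-4 = 50
p=5,n=5: even sum, acc = 50+25 = 75
p=6,n=1: odd sum, acc = 75-1 = 74
p=6,n=2: even sum, acc = 74+12 = 86
p=6,n=3: odd sum, acc = 86-3 = 83
p=6,n=4: even sum, acc = 83+24 = 107
p=6,n=5: odd sum, acc = 107-5 = 102
p=7,n=1: even sum, acc = 102+7 = 109
p=7,n=2: odd sum, acc = 109-2 = 107
p=7,n=3: even sum, acc = 107+21 = 128
p=7,n=4: odd sum, acc = 128-4 = 124
p=7,n=5: even sum, acc = 124+35 = 159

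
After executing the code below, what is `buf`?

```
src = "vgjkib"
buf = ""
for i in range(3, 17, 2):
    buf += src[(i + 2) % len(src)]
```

i=3: add src[5]='b' → 'b'
i=5: add src[1]='g' → 'bg'
i=7: add src[3]='k' → 'bgk'
i=9: add src[5]='b' → 'bgkb'
i=11: add src[1]='g' → 'bgkbg'
i=13: add src[3]='k' → 'bgkbgk'
i=15: add src[5]='b' → 'bgkbgkb'

'bgkbgkb'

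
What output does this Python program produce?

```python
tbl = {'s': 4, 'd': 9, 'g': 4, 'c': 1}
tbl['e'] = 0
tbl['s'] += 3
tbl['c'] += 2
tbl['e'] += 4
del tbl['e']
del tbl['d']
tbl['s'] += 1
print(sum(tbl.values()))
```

15

tbl['e'] = 0 → {'s': 4, 'd': 9, 'g': 4, 'c': 1, 'e': 0}
tbl['s'] = 4+3 = 7 → {'s': 7, 'd': 9, 'g': 4, 'c': 1, 'e': 0}
tbl['c'] = 1+2 = 3 → {'s': 7, 'd': 9, 'g': 4, 'c': 3, 'e': 0}
tbl['e'] = 0+4 = 4 → {'s': 7, 'd': 9, 'g': 4, 'c': 3, 'e': 4}
del 'e' → {'s': 7, 'd': 9, 'g': 4, 'c': 3}
del 'd' → {'s': 7, 'g': 4, 'c': 3}
tbl['s'] = 7+1 = 8 → {'s': 8, 'g': 4, 'c': 3}
sum of values = 15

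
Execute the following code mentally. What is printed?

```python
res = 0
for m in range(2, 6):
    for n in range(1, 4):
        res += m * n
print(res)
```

84

m=2,n=1: res = 0+2 = 2
m=2,n=2: res = 2+4 = 6
m=2,n=3: res = 6+6 = 12
m=3,n=1: res = 12+3 = 15
m=3,n=2: res = 15+6 = 21
m=3,n=3: res = 21+9 = 30
m=4,n=1: res = 30+4 = 34
m=4,n=2: res = 34+8 = 42
m=4,n=3: res = 42+12 = 54
m=5,n=1: res = 54+5 = 59
m=5,n=2: res = 59+10 = 69
m=5,n=3: res = 69+15 = 84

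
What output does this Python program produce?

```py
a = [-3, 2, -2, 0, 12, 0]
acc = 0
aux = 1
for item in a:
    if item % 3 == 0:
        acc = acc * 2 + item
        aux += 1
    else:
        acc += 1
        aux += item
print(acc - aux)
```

item=-3: %3==0, acc = 0*2+(-3) = -3; aux=2
item=2: not %3==0, acc = (-3)+1 = -2; aux=4
item=-2: not %3==0, acc = (-2)+1 = -1; aux=2
item=0: %3==0, acc = (-1)*2+0 = -2; aux=3
item=12: %3==0, acc = (-2)*2+12 = 8; aux=4
item=0: %3==0, acc = 8*2+0 = 16; aux=5
acc-aux = 16-5 = 11

11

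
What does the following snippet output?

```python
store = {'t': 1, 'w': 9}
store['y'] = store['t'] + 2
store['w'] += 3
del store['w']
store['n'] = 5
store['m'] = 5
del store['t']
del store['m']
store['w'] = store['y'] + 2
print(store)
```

{'y': 3, 'n': 5, 'w': 5}

store['y'] = store['t']+2 = 3 → {'t': 1, 'w': 9, 'y': 3}
store['w'] = 9+3 = 12 → {'t': 1, 'w': 12, 'y': 3}
del 'w' → {'t': 1, 'y': 3}
store['n'] = 5 → {'t': 1, 'y': 3, 'n': 5}
store['m'] = 5 → {'t': 1, 'y': 3, 'n': 5, 'm': 5}
del 't' → {'y': 3, 'n': 5, 'm': 5}
del 'm' → {'y': 3, 'n': 5}
store['w'] = store['y']+2 = 5 → {'y': 3, 'n': 5, 'w': 5}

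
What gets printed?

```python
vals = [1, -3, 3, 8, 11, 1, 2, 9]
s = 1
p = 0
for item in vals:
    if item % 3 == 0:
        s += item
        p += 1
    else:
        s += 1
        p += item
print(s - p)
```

item=1: not %3==0, s = 1+1 = 2; p=1
item=-3: %3==0, s = 2+(-3) = -1; p=2
item=3: %3==0, s = (-1)+3 = 2; p=3
item=8: not %3==0, s = 2+1 = 3; p=11
item=11: not %3==0, s = 3+1 = 4; p=22
item=1: not %3==0, s = 4+1 = 5; p=23
item=2: not %3==0, s = 5+1 = 6; p=25
item=9: %3==0, s = 6+9 = 15; p=26
s-p = 15-26 = -11

-11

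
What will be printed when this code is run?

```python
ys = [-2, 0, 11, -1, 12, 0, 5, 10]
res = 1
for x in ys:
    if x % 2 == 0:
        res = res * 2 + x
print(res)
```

x=-2: even, res = 1*2+(-2) = 0
x=0: even, res = 0*2+0 = 0
x=11: not even
x=-1: not even
x=12: even, res = 0*2+12 = 12
x=0: even, res = 12*2+0 = 24
x=5: not even
x=10: even, res = 24*2+10 = 58

58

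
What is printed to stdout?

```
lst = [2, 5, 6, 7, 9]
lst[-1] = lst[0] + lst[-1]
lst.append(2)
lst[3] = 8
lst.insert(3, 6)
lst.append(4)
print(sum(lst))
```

44

lst[-1] = lst[0]+lst[-1] = 2+9 = 11 → [2, 5, 6, 7, 11]
append 2 → [2, 5, 6, 7, 11, 2]
lst[3] = 8 → [2, 5, 6, 8, 11, 2]
insert 6 at 3 → [2, 5, 6, 6, 8, 11, 2]
append 4 → [2, 5, 6, 6, 8, 11, 2, 4]
sum = 44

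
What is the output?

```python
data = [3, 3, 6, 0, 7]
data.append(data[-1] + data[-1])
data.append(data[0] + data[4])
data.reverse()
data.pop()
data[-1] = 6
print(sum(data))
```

append data[-1]+data[-1] = 7+7 = 14 → [3, 3, 6, 0, 7, 14]
append data[0]+data[4] = 3+7 = 10 → [3, 3, 6, 0, 7, 14, 10]
reverse → [10, 14, 7, 0, 6, 3, 3]
pop() removes 3 → [10, 14, 7, 0, 6, 3]
data[-1] = 6 → [10, 14, 7, 0, 6, 6]
sum = 43

43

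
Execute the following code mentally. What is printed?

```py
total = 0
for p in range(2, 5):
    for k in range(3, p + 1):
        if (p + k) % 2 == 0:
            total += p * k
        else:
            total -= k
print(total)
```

22

p=3,k=3: even sum, total = 0+9 = 9
p=4,k=3: odd sum, total = 9-3 = 6
p=4,k=4: even sum, total = 6+16 = 22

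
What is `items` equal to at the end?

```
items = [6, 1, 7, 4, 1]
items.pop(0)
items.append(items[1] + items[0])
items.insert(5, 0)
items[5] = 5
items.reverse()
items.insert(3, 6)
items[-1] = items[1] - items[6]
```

[5, 8, 1, 6, 4, 7, 7]

pop(0) removes 6 → [1, 7, 4, 1]
append items[1]+items[0] = 7+1 = 8 → [1, 7, 4, 1, 8]
insert 0 at 5 → [1, 7, 4, 1, 8, 0]
items[5] = 5 → [1, 7, 4, 1, 8, 5]
reverse → [5, 8, 1, 4, 7, 1]
insert 6 at 3 → [5, 8, 1, 6, 4, 7, 1]
items[-1] = items[1]-items[6] = 8-1 = 7 → [5, 8, 1, 6, 4, 7, 7]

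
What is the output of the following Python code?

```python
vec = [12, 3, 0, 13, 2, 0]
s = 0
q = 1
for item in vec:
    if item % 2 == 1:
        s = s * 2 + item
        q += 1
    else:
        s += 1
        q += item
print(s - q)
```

10

item=12: not odd, s = 0+1 = 1; q=13
item=3: odd, s = 1*2+3 = 5; q=14
item=0: not odd, s = 5+1 = 6; q=14
item=13: odd, s = 6*2+13 = 25; q=15
item=2: not odd, s = 25+1 = 26; q=17
item=0: not odd, s = 26+1 = 27; q=17
s-q = 27-17 = 10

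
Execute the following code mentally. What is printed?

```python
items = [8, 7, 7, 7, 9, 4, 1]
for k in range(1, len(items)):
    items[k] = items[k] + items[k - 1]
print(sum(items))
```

197

k=1: items[1] = 7+8 = 15 → [8, 15, 7, 7, 9, 4, 1]
k=2: items[2] = 7+15 = 22 → [8, 15, 22, 7, 9, 4, 1]
k=3: items[3] = 7+22 = 29 → [8, 15, 22, 29, 9, 4, 1]
k=4: items[4] = 9+29 = 38 → [8, 15, 22, 29, 38, 4, 1]
k=5: items[5] = 4+38 = 42 → [8, 15, 22, 29, 38, 42, 1]
k=6: items[6] = 1+42 = 43 → [8, 15, 22, 29, 38, 42, 43]
sum = 197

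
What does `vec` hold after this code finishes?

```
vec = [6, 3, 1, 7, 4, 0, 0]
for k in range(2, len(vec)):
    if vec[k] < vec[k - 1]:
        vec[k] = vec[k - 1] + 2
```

k=2: 1<3, vec[2] = 3+2 = 5 → [6, 3, 5, 7, 4, 0, 0]
k=3: 7>=5, unchanged → [6, 3, 5, 7, 4, 0, 0]
k=4: 4<7, vec[4] = 7+2 = 9 → [6, 3, 5, 7, 9, 0, 0]
k=5: 0<9, vec[5] = 9+2 = 11 → [6, 3, 5, 7, 9, 11, 0]
k=6: 0<11, vec[6] = 11+2 = 13 → [6, 3, 5, 7, 9, 11, 13]

[6, 3, 5, 7, 9, 11, 13]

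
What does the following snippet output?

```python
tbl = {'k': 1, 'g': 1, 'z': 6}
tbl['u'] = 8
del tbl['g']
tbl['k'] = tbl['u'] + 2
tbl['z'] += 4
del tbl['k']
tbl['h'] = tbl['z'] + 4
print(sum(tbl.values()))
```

tbl['u'] = 8 → {'k': 1, 'g': 1, 'z': 6, 'u': 8}
del 'g' → {'k': 1, 'z': 6, 'u': 8}
tbl['k'] = tbl['u']+2 = 10 → {'k': 10, 'z': 6, 'u': 8}
tbl['z'] = 6+4 = 10 → {'k': 10, 'z': 10, 'u': 8}
del 'k' → {'z': 10, 'u': 8}
tbl['h'] = tbl['z']+4 = 14 → {'z': 10, 'u': 8, 'h': 14}
sum of values = 32

32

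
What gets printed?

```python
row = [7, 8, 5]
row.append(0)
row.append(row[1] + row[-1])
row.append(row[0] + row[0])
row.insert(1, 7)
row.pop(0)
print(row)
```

[7, 8, 5, 0, 8, 14]

append 0 → [7, 8, 5, 0]
append row[1]+row[-1] = 8+0 = 8 → [7, 8, 5, 0, 8]
append row[0]+row[0] = 7+7 = 14 → [7, 8, 5, 0, 8, 14]
insert 7 at 1 → [7, 7, 8, 5, 0, 8, 14]
pop(0) removes 7 → [7, 8, 5, 0, 8, 14]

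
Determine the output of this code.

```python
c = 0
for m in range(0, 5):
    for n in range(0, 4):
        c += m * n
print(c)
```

60

m=0,n=0: c = 0+0 = 0
m=0,n=1: c = 0+0 = 0
m=0,n=2: c = 0+0 = 0
m=0,n=3: c = 0+0 = 0
m=1,n=0: c = 0+0 = 0
m=1,n=1: c = 0+1 = 1
m=1,n=2: c = 1+2 = 3
m=1,n=3: c = 3+3 = 6
m=2,n=0: c = 6+0 = 6
m=2,n=1: c = 6+2 = 8
m=2,n=2: c = 8+4 = 12
m=2,n=3: c = 12+6 = 18
m=3,n=0: c = 18+0 = 18
m=3,n=1: c = 18+3 = 21
m=3,n=2: c = 21+6 = 27
m=3,n=3: c = 27+9 = 36
m=4,n=0: c = 36+0 = 36
m=4,n=1: c = 36+4 = 40
m=4,n=2: c = 40+8 = 48
m=4,n=3: c = 48+12 = 60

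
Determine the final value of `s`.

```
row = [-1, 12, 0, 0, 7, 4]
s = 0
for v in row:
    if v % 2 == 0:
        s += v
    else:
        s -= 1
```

14

v=-1: not even, s = 0-1 = -1
v=12: even, s = (-1)+12 = 11
v=0: even, s = 11+0 = 11
v=0: even, s = 11+0 = 11
v=7: not even, s = 11-1 = 10
v=4: even, s = 10+4 = 14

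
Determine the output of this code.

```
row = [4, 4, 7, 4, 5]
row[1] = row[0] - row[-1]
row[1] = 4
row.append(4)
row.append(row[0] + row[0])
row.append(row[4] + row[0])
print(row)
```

row[1] = row[0]-row[-1] = 4-5 = -1 → [4, -1, 7, 4, 5]
row[1] = 4 → [4, 4, 7, 4, 5]
append 4 → [4, 4, 7, 4, 5, 4]
append row[0]+row[0] = 4+4 = 8 → [4, 4, 7, 4, 5, 4, 8]
append row[4]+row[0] = 5+4 = 9 → [4, 4, 7, 4, 5, 4, 8, 9]

[4, 4, 7, 4, 5, 4, 8, 9]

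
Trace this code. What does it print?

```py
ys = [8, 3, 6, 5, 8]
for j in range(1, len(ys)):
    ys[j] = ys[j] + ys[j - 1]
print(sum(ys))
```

88

j=1: ys[1] = 3+8 = 11 → [8, 11, 6, 5, 8]
j=2: ys[2] = 6+11 = 17 → [8, 11, 17, 5, 8]
j=3: ys[3] = 5+17 = 22 → [8, 11, 17, 22, 8]
j=4: ys[4] = 8+22 = 30 → [8, 11, 17, 22, 30]
sum = 88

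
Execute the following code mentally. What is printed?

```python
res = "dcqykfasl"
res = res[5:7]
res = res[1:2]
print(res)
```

a

slice [5:7] → 'fa'
slice [1:2] → 'a'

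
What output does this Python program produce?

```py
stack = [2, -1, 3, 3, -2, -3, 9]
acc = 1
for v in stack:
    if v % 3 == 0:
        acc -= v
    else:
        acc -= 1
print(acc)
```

-14

v=2: not %3==0, acc = 1-1 = 0
v=-1: not %3==0, acc = 0-1 = -1
v=3: %3==0, acc = (-1)-3 = -4
v=3: %3==0, acc = (-4)-3 = -7
v=-2: not %3==0, acc = (-7)-1 = -8
v=-3: %3==0, acc = (-8)-(-3) = -5
v=9: %3==0, acc = (-5)-9 = -14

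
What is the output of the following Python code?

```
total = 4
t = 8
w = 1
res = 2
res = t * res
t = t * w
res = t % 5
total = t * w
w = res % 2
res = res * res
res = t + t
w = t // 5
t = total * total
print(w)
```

1

res = 8*2 = 16
t = 8*1 = 8
res = 8%5 = 3
total = 8*1 = 8
w = 3%2 = 1
res = 3*3 = 9
res = 8+8 = 16
w = 8//5 = 1
t = 8*8 = 64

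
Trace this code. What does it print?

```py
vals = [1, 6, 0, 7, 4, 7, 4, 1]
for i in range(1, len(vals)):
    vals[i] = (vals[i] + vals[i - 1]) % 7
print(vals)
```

i=1: vals[1] = (6+1)%7 = 0 → [1, 0, 0, 7, 4, 7, 4, 1]
i=2: vals[2] = (0+0)%7 = 0 → [1, 0, 0, 7, 4, 7, 4, 1]
i=3: vals[3] = (7+0)%7 = 0 → [1, 0, 0, 0, 4, 7, 4, 1]
i=4: vals[4] = (4+0)%7 = 4 → [1, 0, 0, 0, 4, 7, 4, 1]
i=5: vals[5] = (7+4)%7 = 4 → [1, 0, 0, 0, 4, 4, 4, 1]
i=6: vals[6] = (4+4)%7 = 1 → [1, 0, 0, 0, 4, 4, 1, 1]
i=7: vals[7] = (1+1)%7 = 2 → [1, 0, 0, 0, 4, 4, 1, 2]

[1, 0, 0, 0, 4, 4, 1, 2]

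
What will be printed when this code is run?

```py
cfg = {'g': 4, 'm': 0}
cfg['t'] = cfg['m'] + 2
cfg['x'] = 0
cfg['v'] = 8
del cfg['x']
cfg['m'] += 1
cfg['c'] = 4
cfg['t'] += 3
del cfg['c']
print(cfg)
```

{'g': 4, 'm': 1, 't': 5, 'v': 8}

cfg['t'] = cfg['m']+2 = 2 → {'g': 4, 'm': 0, 't': 2}
cfg['x'] = 0 → {'g': 4, 'm': 0, 't': 2, 'x': 0}
cfg['v'] = 8 → {'g': 4, 'm': 0, 't': 2, 'x': 0, 'v': 8}
del 'x' → {'g': 4, 'm': 0, 't': 2, 'v': 8}
cfg['m'] = 0+1 = 1 → {'g': 4, 'm': 1, 't': 2, 'v': 8}
cfg['c'] = 4 → {'g': 4, 'm': 1, 't': 2, 'v': 8, 'c': 4}
cfg['t'] = 2+3 = 5 → {'g': 4, 'm': 1, 't': 5, 'v': 8, 'c': 4}
del 'c' → {'g': 4, 'm': 1, 't': 5, 'v': 8}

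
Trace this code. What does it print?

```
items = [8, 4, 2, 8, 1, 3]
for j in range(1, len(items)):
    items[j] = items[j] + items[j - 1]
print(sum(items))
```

105

j=1: items[1] = 4+8 = 12 → [8, 12, 2, 8, 1, 3]
j=2: items[2] = 2+12 = 14 → [8, 12, 14, 8, 1, 3]
j=3: items[3] = 8+14 = 22 → [8, 12, 14, 22, 1, 3]
j=4: items[4] = 1+22 = 23 → [8, 12, 14, 22, 23, 3]
j=5: items[5] = 3+23 = 26 → [8, 12, 14, 22, 23, 26]
sum = 105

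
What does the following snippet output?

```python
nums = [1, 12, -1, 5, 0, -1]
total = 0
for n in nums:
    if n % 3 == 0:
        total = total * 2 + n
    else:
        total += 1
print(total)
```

n=1: not %3==0, total = 0+1 = 1
n=12: %3==0, total = 1*2+12 = 14
n=-1: not %3==0, total = 14+1 = 15
n=5: not %3==0, total = 15+1 = 16
n=0: %3==0, total = 16*2+0 = 32
n=-1: not %3==0, total = 32+1 = 33

33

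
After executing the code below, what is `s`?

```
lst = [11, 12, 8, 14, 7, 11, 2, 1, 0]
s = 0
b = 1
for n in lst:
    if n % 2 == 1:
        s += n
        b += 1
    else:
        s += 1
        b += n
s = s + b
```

n=11: odd, s = 0+11 = 11; b=2
n=12: not odd, s = 11+1 = 12; b=14
n=8: not odd, s = 12+1 = 13; b=22
n=14: not odd, s = 13+1 = 14; b=36
n=7: odd, s = 14+7 = 21; b=37
n=11: odd, s = 21+11 = 32; b=38
n=2: not odd, s = 32+1 = 33; b=40
n=1: odd, s = 33+1 = 34; b=41
n=0: not odd, s = 34+1 = 35; b=41
s+b = 35+41 = 76

76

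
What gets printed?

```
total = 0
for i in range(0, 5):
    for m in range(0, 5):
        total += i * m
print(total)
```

i=0,m=0: total = 0+0 = 0
i=0,m=1: total = 0+0 = 0
i=0,m=2: total = 0+0 = 0
i=0,m=3: total = 0+0 = 0
i=0,m=4: total = 0+0 = 0
i=1,m=0: total = 0+0 = 0
i=1,m=1: total = 0+1 = 1
i=1,m=2: total = 1+2 = 3
i=1,m=3: total = 3+3 = 6
i=1,m=4: total = 6+4 = 10
i=2,m=0: total = 10+0 = 10
i=2,m=1: total = 10+2 = 12
i=2,m=2: total = 12+4 = 16
i=2,m=3: total = 16+6 = 22
i=2,m=4: total = 22+8 = 30
i=3,m=0: total = 30+0 = 30
i=3,m=1: total = 30+3 = 33
i=3,m=2: total = 33+6 = 39
i=3,m=3: total = 39+9 = 48
i=3,m=4: total = 48+12 = 60
i=4,m=0: total = 60+0 = 60
i=4,m=1: total = 60+4 = 64
i=4,m=2: total = 64+8 = 72
i=4,m=3: total = 72+12 = 84
i=4,m=4: total = 84+16 = 100

100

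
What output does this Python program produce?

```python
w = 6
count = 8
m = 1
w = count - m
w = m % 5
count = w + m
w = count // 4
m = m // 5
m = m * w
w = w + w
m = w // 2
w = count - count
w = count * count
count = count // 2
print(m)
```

0

w = 8-1 = 7
w = 1%5 = 1
count = 1+1 = 2
w = 2//4 = 0
m = 1//5 = 0
m = 0*0 = 0
w = 0+0 = 0
m = 0//2 = 0
w = 2-2 = 0
w = 2*2 = 4
count = 2//2 = 1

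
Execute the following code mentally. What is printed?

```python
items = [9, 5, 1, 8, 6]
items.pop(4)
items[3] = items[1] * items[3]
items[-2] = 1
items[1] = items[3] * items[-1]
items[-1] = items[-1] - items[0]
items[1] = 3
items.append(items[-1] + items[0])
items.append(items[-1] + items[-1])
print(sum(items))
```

pop(4) removes 6 → [9, 5, 1, 8]
items[3] = items[1]*items[3] = 5*8 = 40 → [9, 5, 1, 40]
items[-2] = 1 → [9, 5, 1, 40]
items[1] = items[3]*items[-1] = 40*40 = 1600 → [9, 1600, 1, 40]
items[-1] = items[-1]-items[0] = 40-9 = 31 → [9, 1600, 1, 31]
items[1] = 3 → [9, 3, 1, 31]
append items[-1]+items[0] = 31+9 = 40 → [9, 3, 1, 31, 40]
append items[-1]+items[-1] = 40+40 = 80 → [9, 3, 1, 31, 40, 80]
sum = 164

164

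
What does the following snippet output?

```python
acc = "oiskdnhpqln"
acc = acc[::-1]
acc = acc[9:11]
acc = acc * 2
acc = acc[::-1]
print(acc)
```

oioi

reverse → 'nlqphndksio'
slice [9:11] → 'io'
repeat ×2 → 'ioio'
reverse → 'oioi'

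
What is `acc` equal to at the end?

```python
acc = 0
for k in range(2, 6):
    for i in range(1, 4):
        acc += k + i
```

66

k=2,i=1: acc = 0+3 = 3
k=2,i=2: acc = 3+4 = 7
k=2,i=3: acc = 7+5 = 12
k=3,i=1: acc = 12+4 = 16
k=3,i=2: acc = 16+5 = 21
k=3,i=3: acc = 21+6 = 27
k=4,i=1: acc = 27+5 = 32
k=4,i=2: acc = 32+6 = 38
k=4,i=3: acc = 38+7 = 45
k=5,i=1: acc = 45+6 = 51
k=5,i=2: acc = 51+7 = 58
k=5,i=3: acc = 58+8 = 66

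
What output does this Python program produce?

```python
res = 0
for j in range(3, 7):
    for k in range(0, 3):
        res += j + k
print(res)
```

j=3,k=0: res = 0+3 = 3
j=3,k=1: res = 3+4 = 7
j=3,k=2: res = 7+5 = 12
j=4,k=0: res = 12+4 = 16
j=4,k=1: res = 16+5 = 21
j=4,k=2: res = 21+6 = 27
j=5,k=0: res = 27+5 = 32
j=5,k=1: res = 32+6 = 38
j=5,k=2: res = 38+7 = 45
j=6,k=0: res = 45+6 = 51
j=6,k=1: res = 51+7 = 58
j=6,k=2: res = 58+8 = 66

66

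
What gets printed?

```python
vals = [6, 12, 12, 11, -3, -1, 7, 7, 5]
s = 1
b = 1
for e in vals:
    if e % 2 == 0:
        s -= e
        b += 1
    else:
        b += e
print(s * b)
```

e=6: even, s = 1-6 = -5; b=2
e=12: even, s = (-5)-12 = -17; b=3
e=12: even, s = (-17)-12 = -29; b=4
e=11: not even; b=15
e=-3: not even; b=12
e=-1: not even; b=11
e=7: not even; b=18
e=7: not even; b=25
e=5: not even; b=30
s*b = (-29)*30 = -870

-870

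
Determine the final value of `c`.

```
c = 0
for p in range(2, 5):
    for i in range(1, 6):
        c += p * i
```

135

p=2,i=1: c = 0+2 = 2
p=2,i=2: c = 2+4 = 6
p=2,i=3: c = 6+6 = 12
p=2,i=4: c = 12+8 = 20
p=2,i=5: c = 20+10 = 30
p=3,i=1: c = 30+3 = 33
p=3,i=2: c = 33+6 = 39
p=3,i=3: c = 39+9 = 48
p=3,i=4: c = 48+12 = 60
p=3,i=5: c = 60+15 = 75
p=4,i=1: c = 75+4 = 79
p=4,i=2: c = 79+8 = 87
p=4,i=3: c = 87+12 = 99
p=4,i=4: c = 99+16 = 115
p=4,i=5: c = 115+20 = 135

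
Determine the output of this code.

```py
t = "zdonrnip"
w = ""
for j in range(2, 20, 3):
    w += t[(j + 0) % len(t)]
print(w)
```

onznid

j=2: add t[2]='o' → 'o'
j=5: add t[5]='n' → 'on'
j=8: add t[0]='z' → 'onz'
j=11: add t[3]='n' → 'onzn'
j=14: add t[6]='i' → 'onzni'
j=17: add t[1]='d' → 'onznid'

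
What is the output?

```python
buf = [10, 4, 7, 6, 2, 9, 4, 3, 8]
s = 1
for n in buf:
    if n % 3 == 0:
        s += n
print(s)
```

n=10: not %3==0
n=4: not %3==0
n=7: not %3==0
n=6: %3==0, s = 1+6 = 7
n=2: not %3==0
n=9: %3==0, s = 7+9 = 16
n=4: not %3==0
n=3: %3==0, s = 16+3 = 19
n=8: not %3==0

19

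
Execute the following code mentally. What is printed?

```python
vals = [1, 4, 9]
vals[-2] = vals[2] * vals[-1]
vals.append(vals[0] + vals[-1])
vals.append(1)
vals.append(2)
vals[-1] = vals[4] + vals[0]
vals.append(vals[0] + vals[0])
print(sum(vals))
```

vals[-2] = vals[2]*vals[-1] = 9*9 = 81 → [1, 81, 9]
append vals[0]+vals[-1] = 1+9 = 10 → [1, 81, 9, 10]
append 1 → [1, 81, 9, 10, 1]
append 2 → [1, 81, 9, 10, 1, 2]
vals[-1] = vals[4]+vals[0] = 1+1 = 2 → [1, 81, 9, 10, 1, 2]
append vals[0]+vals[0] = 1+1 = 2 → [1, 81, 9, 10, 1, 2, 2]
sum = 106

106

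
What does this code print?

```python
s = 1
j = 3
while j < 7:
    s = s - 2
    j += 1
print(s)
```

j=3: s = 1-2 = -1
j=4: s = (-1)-2 = -3
j=5: s = (-3)-2 = -5
j=6: s = (-5)-2 = -7

-7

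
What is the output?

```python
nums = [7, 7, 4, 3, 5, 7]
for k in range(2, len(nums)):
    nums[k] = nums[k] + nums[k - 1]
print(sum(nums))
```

84

k=2: nums[2] = 4+7 = 11 → [7, 7, 11, 3, 5, 7]
k=3: nums[3] = 3+11 = 14 → [7, 7, 11, 14, 5, 7]
k=4: nums[4] = 5+14 = 19 → [7, 7, 11, 14, 19, 7]
k=5: nums[5] = 7+19 = 26 → [7, 7, 11, 14, 19, 26]
sum = 84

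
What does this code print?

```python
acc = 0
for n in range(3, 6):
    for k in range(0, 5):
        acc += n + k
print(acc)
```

n=3,k=0: acc = 0+3 = 3
n=3,k=1: acc = 3+4 = 7
n=3,k=2: acc = 7+5 = 12
n=3,k=3: acc = 12+6 = 18
n=3,k=4: acc = 18+7 = 25
n=4,k=0: acc = 25+4 = 29
n=4,k=1: acc = 29+5 = 34
n=4,k=2: acc = 34+6 = 40
n=4,k=3: acc = 40+7 = 47
n=4,k=4: acc = 47+8 = 55
n=5,k=0: acc = 55+5 = 60
n=5,k=1: acc = 60+6 = 66
n=5,k=2: acc = 66+7 = 73
n=5,k=3: acc = 73+8 = 81
n=5,k=4: acc = 81+9 = 90

90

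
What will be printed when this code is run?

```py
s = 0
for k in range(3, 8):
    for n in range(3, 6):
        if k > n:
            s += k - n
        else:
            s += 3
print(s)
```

37

k=3,n=3: not 3>3, s = 0+3 = 3
k=3,n=4: not 3>4, s = 3+3 = 6
k=3,n=5: not 3>5, s = 6+3 = 9
k=4,n=3: 4>3, s = 9+1 = 10
k=4,n=4: not 4>4, s = 10+3 = 13
k=4,n=5: not 4>5, s = 13+3 = 16
k=5,n=3: 5>3, s = 16+2 = 18
k=5,n=4: 5>4, s = 18+1 = 19
k=5,n=5: not 5>5, s = 19+3 = 22
k=6,n=3: 6>3, s = 22+3 = 25
k=6,n=4: 6>4, s = 25+2 = 27
k=6,n=5: 6>5, s = 27+1 = 28
k=7,n=3: 7>3, s = 28+4 = 32
k=7,n=4: 7>4, s = 32+3 = 35
k=7,n=5: 7>5, s = 35+2 = 37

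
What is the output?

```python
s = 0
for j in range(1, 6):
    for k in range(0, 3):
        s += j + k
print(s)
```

60

j=1,k=0: s = 0+1 = 1
j=1,k=1: s = 1+2 = 3
j=1,k=2: s = 3+3 = 6
j=2,k=0: s = 6+2 = 8
j=2,k=1: s = 8+3 = 11
j=2,k=2: s = 11+4 = 15
j=3,k=0: s = 15+3 = 18
j=3,k=1: s = 18+4 = 22
j=3,k=2: s = 22+5 = 27
j=4,k=0: s = 27+4 = 31
j=4,k=1: s = 31+5 = 36
j=4,k=2: s = 36+6 = 42
j=5,k=0: s = 42+5 = 47
j=5,k=1: s = 47+6 = 53
j=5,k=2: s = 53+7 = 60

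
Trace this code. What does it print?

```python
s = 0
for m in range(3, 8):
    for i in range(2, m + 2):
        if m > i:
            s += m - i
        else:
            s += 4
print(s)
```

75

m=3,i=2: 3>2, s = 0+1 = 1
m=3,i=3: not 3>3, s = 1+4 = 5
m=3,i=4: not 3>4, s = 5+4 = 9
m=4,i=2: 4>2, s = 9+2 = 11
m=4,i=3: 4>3, s = 11+1 = 12
m=4,i=4: not 4>4, s = 12+4 = 16
m=4,i=5: not 4>5, s = 16+4 = 20
m=5,i=2: 5>2, s = 20+3 = 23
m=5,i=3: 5>3, s = 23+2 = 25
m=5,i=4: 5>4, s = 25+1 = 26
m=5,i=5: not 5>5, s = 26+4 = 30
m=5,i=6: not 5>6, s = 30+4 = 34
m=6,i=2: 6>2, s = 34+4 = 38
m=6,i=3: 6>3, s = 38+3 = 41
m=6,i=4: 6>4, s = 41+2 = 43
m=6,i=5: 6>5, s = 43+1 = 44
m=6,i=6: not 6>6, s = 44+4 = 48
m=6,i=7: not 6>7, s = 48+4 = 52
m=7,i=2: 7>2, s = 52+5 = 57
m=7,i=3: 7>3, s = 57+4 = 61
m=7,i=4: 7>4, s = 61+3 = 64
m=7,i=5: 7>5, s = 64+2 = 66
m=7,i=6: 7>6, s = 66+1 = 67
m=7,i=7: not 7>7, s = 67+4 = 71
m=7,i=8: not 7>8, s = 71+4 = 75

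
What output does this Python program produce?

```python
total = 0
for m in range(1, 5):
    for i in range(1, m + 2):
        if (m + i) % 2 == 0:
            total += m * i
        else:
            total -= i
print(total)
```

m=1,i=1: even sum, total = 0+1 = 1
m=1,i=2: odd sum, total = 1-2 = -1
m=2,i=1: odd sum, total = (-1)-1 = -2
m=2,i=2: even sum, total = (-2)+4 = 2
m=2,i=3: odd sum, total = 2-3 = -1
m=3,i=1: even sum, total = (-1)+3 = 2
m=3,i=2: odd sum, total = 2-2 = 0
m=3,i=3: even sum, total = 0+9 = 9
m=3,i=4: odd sum, total = 9-4 = 5
m=4,i=1: odd sum, total = 5-1 = 4
m=4,i=2: even sum, total = 4+8 = 12
m=4,i=3: odd sum, total = 12-3 = 9
m=4,i=4: even sum, total = 9+16 = 25
m=4,i=5: odd sum, total = 25-5 = 20

20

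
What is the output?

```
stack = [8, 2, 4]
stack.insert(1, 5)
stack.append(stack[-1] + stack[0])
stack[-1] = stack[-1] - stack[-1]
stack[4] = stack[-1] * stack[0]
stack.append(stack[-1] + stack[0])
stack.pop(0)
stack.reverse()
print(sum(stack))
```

19

insert 5 at 1 → [8, 5, 2, 4]
append stack[-1]+stack[0] = 4+8 = 12 → [8, 5, 2, 4, 12]
stack[-1] = stack[-1]-stack[-1] = 12-12 = 0 → [8, 5, 2, 4, 0]
stack[4] = stack[-1]*stack[0] = 0*8 = 0 → [8, 5, 2, 4, 0]
append stack[-1]+stack[0] = 0+8 = 8 → [8, 5, 2, 4, 0, 8]
pop(0) removes 8 → [5, 2, 4, 0, 8]
reverse → [8, 0, 4, 2, 5]
sum = 19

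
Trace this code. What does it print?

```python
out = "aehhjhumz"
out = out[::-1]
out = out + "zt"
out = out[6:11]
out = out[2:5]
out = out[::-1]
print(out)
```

reverse → 'zmuhjhhea'
+ 'zt' → 'zmuhjhheazt'
slice [6:11] → 'heazt'
slice [2:5] → 'azt'
reverse → 'tza'

tza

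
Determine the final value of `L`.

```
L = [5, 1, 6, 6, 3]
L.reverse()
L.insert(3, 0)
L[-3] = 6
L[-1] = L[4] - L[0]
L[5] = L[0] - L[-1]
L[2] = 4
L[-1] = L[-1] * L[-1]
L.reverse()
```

[25, 1, 6, 4, 6, 3]

reverse → [3, 6, 6, 1, 5]
insert 0 at 3 → [3, 6, 6, 0, 1, 5]
L[-3] = 6 → [3, 6, 6, 6, 1, 5]
L[-1] = L[4]-L[0] = 1-3 = -2 → [3, 6, 6, 6, 1, -2]
L[5] = L[0]-L[-1] = 3-(-2) = 5 → [3, 6, 6, 6, 1, 5]
L[2] = 4 → [3, 6, 4, 6, 1, 5]
L[-1] = L[-1]*L[-1] = 5*5 = 25 → [3, 6, 4, 6, 1, 25]
reverse → [25, 1, 6, 4, 6, 3]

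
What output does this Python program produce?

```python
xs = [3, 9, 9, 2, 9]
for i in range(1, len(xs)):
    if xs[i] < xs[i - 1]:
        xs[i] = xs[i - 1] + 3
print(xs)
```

i=1: 9>=3, unchanged → [3, 9, 9, 2, 9]
i=2: 9>=9, unchanged → [3, 9, 9, 2, 9]
i=3: 2<9, xs[3] = 9+3 = 12 → [3, 9, 9, 12, 9]
i=4: 9<12, xs[4] = 12+3 = 15 → [3, 9, 9, 12, 15]

[3, 9, 9, 12, 15]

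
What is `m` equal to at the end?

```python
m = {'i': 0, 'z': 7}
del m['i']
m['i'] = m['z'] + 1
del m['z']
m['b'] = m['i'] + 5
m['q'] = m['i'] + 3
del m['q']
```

del 'i' → {'z': 7}
m['i'] = m['z']+1 = 8 → {'z': 7, 'i': 8}
del 'z' → {'i': 8}
m['b'] = m['i']+5 = 13 → {'i': 8, 'b': 13}
m['q'] = m['i']+3 = 11 → {'i': 8, 'b': 13, 'q': 11}
del 'q' → {'i': 8, 'b': 13}

{'i': 8, 'b': 13}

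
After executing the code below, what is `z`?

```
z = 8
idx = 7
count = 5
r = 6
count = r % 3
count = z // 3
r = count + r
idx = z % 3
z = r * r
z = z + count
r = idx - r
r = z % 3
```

66

count = 6%3 = 0
count = 8//3 = 2
r = 2+6 = 8
idx = 8%3 = 2
z = 8*8 = 64
z = 64+2 = 66
r = 2-8 = -6
r = 66%3 = 0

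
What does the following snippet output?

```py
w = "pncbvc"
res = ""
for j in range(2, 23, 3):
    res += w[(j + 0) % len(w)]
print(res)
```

ccccccc

j=2: add w[2]='c' → 'c'
j=5: add w[5]='c' → 'cc'
j=8: add w[2]='c' → 'ccc'
j=11: add w[5]='c' → 'cccc'
j=14: add w[2]='c' → 'ccccc'
j=17: add w[5]='c' → 'cccccc'
j=20: add w[2]='c' → 'ccccccc'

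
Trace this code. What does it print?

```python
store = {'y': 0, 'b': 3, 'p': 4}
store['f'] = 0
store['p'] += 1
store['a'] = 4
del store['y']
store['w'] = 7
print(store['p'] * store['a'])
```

20

store['f'] = 0 → {'y': 0, 'b': 3, 'p': 4, 'f': 0}
store['p'] = 4+1 = 5 → {'y': 0, 'b': 3, 'p': 5, 'f': 0}
store['a'] = 4 → {'y': 0, 'b': 3, 'p': 5, 'f': 0, 'a': 4}
del 'y' → {'b': 3, 'p': 5, 'f': 0, 'a': 4}
store['w'] = 7 → {'b': 3, 'p': 5, 'f': 0, 'a': 4, 'w': 7}
store['p']*store['a'] = 5*4 = 20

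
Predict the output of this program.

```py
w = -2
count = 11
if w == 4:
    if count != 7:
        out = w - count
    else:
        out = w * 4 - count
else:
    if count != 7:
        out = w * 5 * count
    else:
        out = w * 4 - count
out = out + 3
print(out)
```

-107

w=-2, count=11
w == 4 is False; count != 7 is True
→ out = w * 5 * count = -110
out = (-110)+3 = -107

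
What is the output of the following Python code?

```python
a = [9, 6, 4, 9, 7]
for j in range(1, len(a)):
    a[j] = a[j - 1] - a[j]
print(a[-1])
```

-17

j=1: a[1] = 9-6 = 3 → [9, 3, 4, 9, 7]
j=2: a[2] = 3-4 = -1 → [9, 3, -1, 9, 7]
j=3: a[3] = (-1)-9 = -10 → [9, 3, -1, -10, 7]
j=4: a[4] = (-10)-7 = -17 → [9, 3, -1, -10, -17]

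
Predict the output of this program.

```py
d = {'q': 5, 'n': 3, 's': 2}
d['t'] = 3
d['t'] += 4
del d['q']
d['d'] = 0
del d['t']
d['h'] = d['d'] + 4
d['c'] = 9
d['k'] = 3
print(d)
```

{'n': 3, 's': 2, 'd': 0, 'h': 4, 'c': 9, 'k': 3}

d['t'] = 3 → {'q': 5, 'n': 3, 's': 2, 't': 3}
d['t'] = 3+4 = 7 → {'q': 5, 'n': 3, 's': 2, 't': 7}
del 'q' → {'n': 3, 's': 2, 't': 7}
d['d'] = 0 → {'n': 3, 's': 2, 't': 7, 'd': 0}
del 't' → {'n': 3, 's': 2, 'd': 0}
d['h'] = d['d']+4 = 4 → {'n': 3, 's': 2, 'd': 0, 'h': 4}
d['c'] = 9 → {'n': 3, 's': 2, 'd': 0, 'h': 4, 'c': 9}
d['k'] = 3 → {'n': 3, 's': 2, 'd': 0, 'h': 4, 'c': 9, 'k': 3}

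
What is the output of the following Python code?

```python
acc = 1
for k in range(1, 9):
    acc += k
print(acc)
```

k=1: acc = 1+1 = 2
k=2: acc = 2+2 = 4
k=3: acc = 4+3 = 7
k=4: acc = 7+4 = 11
k=5: acc = 11+5 = 16
k=6: acc = 16+6 = 22
k=7: acc = 22+7 = 29
k=8: acc = 29+8 = 37

37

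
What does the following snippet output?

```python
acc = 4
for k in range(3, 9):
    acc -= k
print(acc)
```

-29

k=3: acc = 4-3 = 1
k=4: acc = 1-4 = -3
k=5: acc = (-3)-5 = -8
k=6: acc = (-8)-6 = -14
k=7: acc = (-14)-7 = -21
k=8: acc = (-21)-8 = -29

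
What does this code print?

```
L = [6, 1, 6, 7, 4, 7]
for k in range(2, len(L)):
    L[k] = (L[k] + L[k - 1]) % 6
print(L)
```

k=2: L[2] = (6+1)%6 = 1 → [6, 1, 1, 7, 4, 7]
k=3: L[3] = (7+1)%6 = 2 → [6, 1, 1, 2, 4, 7]
k=4: L[4] = (4+2)%6 = 0 → [6, 1, 1, 2, 0, 7]
k=5: L[5] = (7+0)%6 = 1 → [6, 1, 1, 2, 0, 1]

[6, 1, 1, 2, 0, 1]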